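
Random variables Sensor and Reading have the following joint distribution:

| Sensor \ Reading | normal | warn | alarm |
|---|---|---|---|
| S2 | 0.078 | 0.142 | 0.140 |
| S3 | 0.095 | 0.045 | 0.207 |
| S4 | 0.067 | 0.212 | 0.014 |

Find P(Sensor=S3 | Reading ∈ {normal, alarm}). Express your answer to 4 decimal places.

P(Reading=normal) = 0.078 + 0.095 + 0.067 = 0.240.
P(Reading=alarm) = 0.140 + 0.207 + 0.014 = 0.361.
P(Reading ∈ {normal, alarm}) = 0.240 + 0.361 = 0.601; P(Sensor=S3, Reading ∈ {normal, alarm}) = 0.095 + 0.207 = 0.302.
P(Sensor=S3 | Reading ∈ {normal, alarm}) = 0.302/0.601 = 0.5025.

0.5025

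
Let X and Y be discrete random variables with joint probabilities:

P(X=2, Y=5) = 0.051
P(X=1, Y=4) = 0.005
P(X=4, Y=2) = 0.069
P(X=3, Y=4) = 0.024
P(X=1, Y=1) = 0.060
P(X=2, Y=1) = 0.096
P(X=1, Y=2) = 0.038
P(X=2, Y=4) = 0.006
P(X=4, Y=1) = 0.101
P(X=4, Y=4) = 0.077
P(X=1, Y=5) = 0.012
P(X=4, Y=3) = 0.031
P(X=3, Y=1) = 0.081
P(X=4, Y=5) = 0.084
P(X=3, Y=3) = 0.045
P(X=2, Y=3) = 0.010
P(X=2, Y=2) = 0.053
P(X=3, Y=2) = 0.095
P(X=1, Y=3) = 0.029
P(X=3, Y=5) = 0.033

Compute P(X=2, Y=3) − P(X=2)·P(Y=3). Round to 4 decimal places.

P(X=2) = 0.096 + 0.053 + 0.010 + 0.006 + 0.051 = 0.216.
P(Y=3) = 0.029 + 0.010 + 0.045 + 0.031 = 0.115.
P(X=2, Y=3) − P(X=2)P(Y=3) = 0.010 − 0.216×0.115 = -0.0148.

-0.0148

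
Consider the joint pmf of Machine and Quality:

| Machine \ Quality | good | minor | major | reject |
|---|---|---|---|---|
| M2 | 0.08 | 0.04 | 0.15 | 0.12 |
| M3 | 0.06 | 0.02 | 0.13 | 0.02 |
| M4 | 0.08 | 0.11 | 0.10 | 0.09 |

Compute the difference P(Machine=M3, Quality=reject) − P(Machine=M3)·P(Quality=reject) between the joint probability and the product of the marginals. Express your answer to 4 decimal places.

P(Machine=M3) = 0.06 + 0.02 + 0.13 + 0.02 = 0.23.
P(Quality=reject) = 0.12 + 0.02 + 0.09 = 0.23.
P(Machine=M3, Quality=reject) − P(Machine=M3)P(Quality=reject) = 0.02 − 0.23×0.23 = -0.0329.

-0.0329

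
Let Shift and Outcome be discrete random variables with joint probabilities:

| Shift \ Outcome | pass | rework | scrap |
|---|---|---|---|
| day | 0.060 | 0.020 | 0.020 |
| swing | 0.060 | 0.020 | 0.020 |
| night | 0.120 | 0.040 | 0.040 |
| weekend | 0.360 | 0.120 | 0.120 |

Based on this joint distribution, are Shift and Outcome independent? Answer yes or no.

Every cell satisfies P(Shift,Outcome) = P(Shift)·P(Outcome). For instance P(Shift=day) = 0.100, P(Outcome=rework) = 0.200, and 0.100×0.200 = 0.020 matches the joint entry. So Shift and Outcome are independent.

yes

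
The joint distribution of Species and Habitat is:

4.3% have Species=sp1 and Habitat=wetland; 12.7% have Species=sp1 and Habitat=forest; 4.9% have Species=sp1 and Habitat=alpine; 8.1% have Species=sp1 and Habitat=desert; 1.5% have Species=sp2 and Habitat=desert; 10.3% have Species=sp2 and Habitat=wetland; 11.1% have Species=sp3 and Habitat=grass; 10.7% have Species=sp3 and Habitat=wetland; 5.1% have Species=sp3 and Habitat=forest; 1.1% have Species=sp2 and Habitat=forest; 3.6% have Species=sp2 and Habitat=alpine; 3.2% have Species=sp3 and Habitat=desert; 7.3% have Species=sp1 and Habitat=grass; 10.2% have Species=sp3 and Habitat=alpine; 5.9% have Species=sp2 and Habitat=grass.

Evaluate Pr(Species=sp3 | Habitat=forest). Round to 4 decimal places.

P(Habitat=forest) = 0.127 + 0.011 + 0.051 = 0.189.
P(Species=sp3 | Habitat=forest) = 0.051/0.189 = 0.2698.

0.2698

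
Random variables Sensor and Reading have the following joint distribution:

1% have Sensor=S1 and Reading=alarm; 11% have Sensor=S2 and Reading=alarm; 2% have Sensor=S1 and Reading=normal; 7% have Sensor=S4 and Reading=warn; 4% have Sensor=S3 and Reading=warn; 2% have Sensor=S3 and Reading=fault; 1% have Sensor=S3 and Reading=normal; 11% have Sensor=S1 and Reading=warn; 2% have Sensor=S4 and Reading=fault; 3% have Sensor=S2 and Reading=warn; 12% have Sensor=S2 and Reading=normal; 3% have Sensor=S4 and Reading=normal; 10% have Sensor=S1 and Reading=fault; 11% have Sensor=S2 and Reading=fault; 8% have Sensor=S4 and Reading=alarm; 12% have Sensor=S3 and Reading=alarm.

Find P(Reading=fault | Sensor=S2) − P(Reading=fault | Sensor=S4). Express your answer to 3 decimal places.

0.197

P(Sensor=S2) = 0.12 + 0.03 + 0.11 + 0.11 = 0.37; P(Reading=fault | Sensor=S2) = 0.11/0.37 = 0.2973.
P(Sensor=S4) = 0.03 + 0.07 + 0.08 + 0.02 = 0.20; P(Reading=fault | Sensor=S4) = 0.02/0.20 = 0.1000.
Difference = 0.197.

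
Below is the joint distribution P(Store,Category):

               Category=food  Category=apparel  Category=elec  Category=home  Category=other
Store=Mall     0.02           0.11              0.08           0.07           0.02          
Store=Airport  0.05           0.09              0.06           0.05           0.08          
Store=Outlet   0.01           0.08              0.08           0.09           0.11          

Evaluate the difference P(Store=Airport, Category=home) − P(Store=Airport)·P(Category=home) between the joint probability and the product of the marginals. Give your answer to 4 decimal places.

P(Store=Airport) = 0.05 + 0.09 + 0.06 + 0.05 + 0.08 = 0.33.
P(Category=home) = 0.07 + 0.05 + 0.09 = 0.21.
P(Store=Airport, Category=home) − P(Store=Airport)P(Category=home) = 0.05 − 0.33×0.21 = -0.0193.

-0.0193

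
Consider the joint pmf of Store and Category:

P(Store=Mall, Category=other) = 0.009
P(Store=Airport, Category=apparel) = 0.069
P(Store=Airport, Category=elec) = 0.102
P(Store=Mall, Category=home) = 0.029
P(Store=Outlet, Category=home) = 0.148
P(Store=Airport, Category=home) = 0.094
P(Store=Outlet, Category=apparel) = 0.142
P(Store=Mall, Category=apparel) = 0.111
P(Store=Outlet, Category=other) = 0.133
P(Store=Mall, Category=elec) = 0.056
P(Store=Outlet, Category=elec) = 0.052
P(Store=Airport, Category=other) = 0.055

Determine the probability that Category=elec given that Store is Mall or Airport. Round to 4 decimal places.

P(Store=Mall) = 0.111 + 0.056 + 0.029 + 0.009 = 0.205.
P(Store=Airport) = 0.069 + 0.102 + 0.094 + 0.055 = 0.320.
P(Store ∈ {Mall, Airport}) = 0.205 + 0.320 = 0.525; P(Category=elec, Store ∈ {Mall, Airport}) = 0.056 + 0.102 = 0.158.
P(Category=elec | Store ∈ {Mall, Airport}) = 0.158/0.525 = 0.3010.

0.3010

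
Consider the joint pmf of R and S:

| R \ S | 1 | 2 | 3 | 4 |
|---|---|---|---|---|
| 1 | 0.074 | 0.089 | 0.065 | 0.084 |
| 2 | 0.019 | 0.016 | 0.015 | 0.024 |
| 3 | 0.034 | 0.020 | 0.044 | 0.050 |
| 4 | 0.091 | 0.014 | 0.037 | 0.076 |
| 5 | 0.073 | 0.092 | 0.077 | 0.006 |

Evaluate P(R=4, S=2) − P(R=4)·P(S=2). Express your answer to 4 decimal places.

-0.0364

P(R=4) = 0.091 + 0.014 + 0.037 + 0.076 = 0.218.
P(S=2) = 0.089 + 0.016 + 0.020 + 0.014 + 0.092 = 0.231.
P(R=4, S=2) − P(R=4)P(S=2) = 0.014 − 0.218×0.231 = -0.0364.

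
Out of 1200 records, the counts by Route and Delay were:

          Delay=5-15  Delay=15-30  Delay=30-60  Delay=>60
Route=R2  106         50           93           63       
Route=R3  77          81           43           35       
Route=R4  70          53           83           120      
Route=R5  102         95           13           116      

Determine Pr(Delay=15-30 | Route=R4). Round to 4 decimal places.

Total with Route=R4: 70 + 53 + 83 + 120 = 326.
P(Delay=15-30 | Route=R4) = 53/326 = 0.1626.

0.1626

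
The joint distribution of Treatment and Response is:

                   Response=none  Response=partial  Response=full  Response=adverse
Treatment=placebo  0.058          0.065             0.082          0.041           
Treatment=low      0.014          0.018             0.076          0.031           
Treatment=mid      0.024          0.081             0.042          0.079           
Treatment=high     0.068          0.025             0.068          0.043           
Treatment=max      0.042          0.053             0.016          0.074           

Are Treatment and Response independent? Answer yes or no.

no

P(Treatment=max) = 0.185 and P(Response=full) = 0.284, so their product is 0.05254, but P(Treatment=max, Response=full) = 0.016. Since these differ, Treatment and Response are not independent.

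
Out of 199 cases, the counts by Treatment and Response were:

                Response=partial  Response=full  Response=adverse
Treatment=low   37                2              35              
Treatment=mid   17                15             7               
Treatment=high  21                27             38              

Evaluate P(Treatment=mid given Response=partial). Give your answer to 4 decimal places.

Total with Response=partial: 37 + 17 + 21 = 75.
P(Treatment=mid | Response=partial) = 17/75 = 0.2267.

0.2267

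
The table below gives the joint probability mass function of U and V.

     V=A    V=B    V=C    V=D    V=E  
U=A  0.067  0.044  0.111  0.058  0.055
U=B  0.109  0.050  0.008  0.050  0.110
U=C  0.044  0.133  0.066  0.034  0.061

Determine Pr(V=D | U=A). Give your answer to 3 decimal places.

0.173

P(U=A) = 0.067 + 0.044 + 0.111 + 0.058 + 0.055 = 0.335.
P(V=D | U=A) = 0.058/0.335 = 0.173.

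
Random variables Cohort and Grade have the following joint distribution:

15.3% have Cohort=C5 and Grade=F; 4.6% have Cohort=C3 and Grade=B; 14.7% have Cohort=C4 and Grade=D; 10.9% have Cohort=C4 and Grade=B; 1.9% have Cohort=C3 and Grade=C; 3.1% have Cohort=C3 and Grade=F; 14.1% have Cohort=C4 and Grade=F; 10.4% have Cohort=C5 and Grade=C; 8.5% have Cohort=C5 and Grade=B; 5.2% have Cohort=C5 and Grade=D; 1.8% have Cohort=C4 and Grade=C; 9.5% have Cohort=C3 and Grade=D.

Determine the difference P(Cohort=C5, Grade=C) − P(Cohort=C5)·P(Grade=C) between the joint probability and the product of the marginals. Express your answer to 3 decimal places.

0.048

P(Cohort=C5) = 0.085 + 0.104 + 0.052 + 0.153 = 0.394.
P(Grade=C) = 0.019 + 0.018 + 0.104 = 0.141.
P(Cohort=C5, Grade=C) − P(Cohort=C5)P(Grade=C) = 0.104 − 0.394×0.141 = 0.048.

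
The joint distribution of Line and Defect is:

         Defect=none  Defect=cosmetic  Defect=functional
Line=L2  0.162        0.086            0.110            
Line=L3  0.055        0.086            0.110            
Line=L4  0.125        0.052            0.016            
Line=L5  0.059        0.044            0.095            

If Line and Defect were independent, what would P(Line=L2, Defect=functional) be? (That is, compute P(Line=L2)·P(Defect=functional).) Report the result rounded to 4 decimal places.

0.1185

P(Line=L2) = 0.162 + 0.086 + 0.110 = 0.358.
P(Defect=functional) = 0.110 + 0.110 + 0.016 + 0.095 = 0.331.
Product: 0.358 × 0.331 = 0.1185.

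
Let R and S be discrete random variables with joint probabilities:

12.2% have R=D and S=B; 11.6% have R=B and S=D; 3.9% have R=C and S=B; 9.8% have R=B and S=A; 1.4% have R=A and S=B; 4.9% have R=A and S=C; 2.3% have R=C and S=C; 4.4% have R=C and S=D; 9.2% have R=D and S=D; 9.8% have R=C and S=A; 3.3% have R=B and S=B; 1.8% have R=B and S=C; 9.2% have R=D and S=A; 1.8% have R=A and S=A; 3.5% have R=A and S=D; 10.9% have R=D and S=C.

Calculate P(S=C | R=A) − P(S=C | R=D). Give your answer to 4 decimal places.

0.1598

P(R=A) = 0.018 + 0.014 + 0.049 + 0.035 = 0.116; P(S=C | R=A) = 0.049/0.116 = 0.42241.
P(R=D) = 0.092 + 0.122 + 0.109 + 0.092 = 0.415; P(S=C | R=D) = 0.109/0.415 = 0.26265.
Difference = 0.1598.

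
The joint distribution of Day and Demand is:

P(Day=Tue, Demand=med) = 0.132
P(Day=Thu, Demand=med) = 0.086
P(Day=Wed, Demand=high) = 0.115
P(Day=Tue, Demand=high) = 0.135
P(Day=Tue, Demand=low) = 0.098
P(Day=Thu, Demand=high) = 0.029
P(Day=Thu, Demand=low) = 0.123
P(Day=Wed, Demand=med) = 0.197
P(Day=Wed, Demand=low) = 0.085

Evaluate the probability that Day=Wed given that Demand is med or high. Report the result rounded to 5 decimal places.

0.44957

P(Demand=med) = 0.132 + 0.197 + 0.086 = 0.415.
P(Demand=high) = 0.135 + 0.115 + 0.029 = 0.279.
P(Demand ∈ {med, high}) = 0.415 + 0.279 = 0.694; P(Day=Wed, Demand ∈ {med, high}) = 0.197 + 0.115 = 0.312.
P(Day=Wed | Demand ∈ {med, high}) = 0.312/0.694 = 0.44957.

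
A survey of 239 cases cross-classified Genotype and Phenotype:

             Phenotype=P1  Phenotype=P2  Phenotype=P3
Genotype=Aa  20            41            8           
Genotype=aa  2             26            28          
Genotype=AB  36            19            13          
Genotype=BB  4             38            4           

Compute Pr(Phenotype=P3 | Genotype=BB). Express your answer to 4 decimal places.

0.0870

Total with Genotype=BB: 4 + 38 + 4 = 46.
P(Phenotype=P3 | Genotype=BB) = 4/46 = 0.0870.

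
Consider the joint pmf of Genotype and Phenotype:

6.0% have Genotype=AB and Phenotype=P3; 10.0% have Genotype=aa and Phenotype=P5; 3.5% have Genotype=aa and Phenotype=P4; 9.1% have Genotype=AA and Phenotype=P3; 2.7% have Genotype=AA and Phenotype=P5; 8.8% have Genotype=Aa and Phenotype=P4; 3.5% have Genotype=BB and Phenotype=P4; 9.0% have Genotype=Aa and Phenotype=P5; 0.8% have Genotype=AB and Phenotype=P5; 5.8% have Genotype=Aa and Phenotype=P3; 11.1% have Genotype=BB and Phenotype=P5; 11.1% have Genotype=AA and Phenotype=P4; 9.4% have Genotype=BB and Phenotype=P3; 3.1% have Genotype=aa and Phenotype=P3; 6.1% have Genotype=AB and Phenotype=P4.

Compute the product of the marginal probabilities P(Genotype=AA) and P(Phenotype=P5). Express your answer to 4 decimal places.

0.0769

P(Genotype=AA) = 0.091 + 0.111 + 0.027 = 0.229.
P(Phenotype=P5) = 0.027 + 0.090 + 0.100 + 0.008 + 0.111 = 0.336.
Product: 0.229 × 0.336 = 0.0769.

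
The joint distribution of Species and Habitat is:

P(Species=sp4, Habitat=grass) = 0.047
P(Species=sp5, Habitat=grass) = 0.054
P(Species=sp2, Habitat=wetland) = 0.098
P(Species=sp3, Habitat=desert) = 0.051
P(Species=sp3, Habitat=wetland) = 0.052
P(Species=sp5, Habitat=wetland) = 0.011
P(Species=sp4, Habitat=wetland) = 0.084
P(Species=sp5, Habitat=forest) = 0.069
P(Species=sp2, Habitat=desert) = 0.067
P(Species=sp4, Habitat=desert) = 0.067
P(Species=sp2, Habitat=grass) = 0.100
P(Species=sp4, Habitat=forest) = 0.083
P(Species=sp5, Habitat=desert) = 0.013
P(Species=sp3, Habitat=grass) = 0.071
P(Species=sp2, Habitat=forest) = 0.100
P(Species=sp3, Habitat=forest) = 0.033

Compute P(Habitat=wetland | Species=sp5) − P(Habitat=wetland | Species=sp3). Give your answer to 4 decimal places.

P(Species=sp5) = 0.069 + 0.054 + 0.011 + 0.013 = 0.147; P(Habitat=wetland | Species=sp5) = 0.011/0.147 = 0.07483.
P(Species=sp3) = 0.033 + 0.071 + 0.052 + 0.051 = 0.207; P(Habitat=wetland | Species=sp3) = 0.052/0.207 = 0.25121.
Difference = -0.1764.

-0.1764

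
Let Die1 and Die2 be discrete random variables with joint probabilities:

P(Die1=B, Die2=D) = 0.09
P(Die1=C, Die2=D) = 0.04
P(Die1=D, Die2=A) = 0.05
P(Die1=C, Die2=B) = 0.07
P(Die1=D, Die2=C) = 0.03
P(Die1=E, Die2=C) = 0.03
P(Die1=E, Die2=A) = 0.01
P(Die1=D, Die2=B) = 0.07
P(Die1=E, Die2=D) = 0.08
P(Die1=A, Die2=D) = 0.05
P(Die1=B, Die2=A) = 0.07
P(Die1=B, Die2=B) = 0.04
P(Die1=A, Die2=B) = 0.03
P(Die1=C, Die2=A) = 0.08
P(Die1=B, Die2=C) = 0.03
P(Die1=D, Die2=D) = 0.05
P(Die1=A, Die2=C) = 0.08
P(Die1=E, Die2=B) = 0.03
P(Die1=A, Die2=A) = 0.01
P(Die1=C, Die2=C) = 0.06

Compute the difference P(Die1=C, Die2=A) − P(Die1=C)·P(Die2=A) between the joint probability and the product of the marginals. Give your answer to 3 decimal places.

P(Die1=C) = 0.08 + 0.07 + 0.06 + 0.04 = 0.25.
P(Die2=A) = 0.01 + 0.07 + 0.08 + 0.05 + 0.01 = 0.22.
P(Die1=C, Die2=A) − P(Die1=C)P(Die2=A) = 0.08 − 0.25×0.22 = 0.025.

0.025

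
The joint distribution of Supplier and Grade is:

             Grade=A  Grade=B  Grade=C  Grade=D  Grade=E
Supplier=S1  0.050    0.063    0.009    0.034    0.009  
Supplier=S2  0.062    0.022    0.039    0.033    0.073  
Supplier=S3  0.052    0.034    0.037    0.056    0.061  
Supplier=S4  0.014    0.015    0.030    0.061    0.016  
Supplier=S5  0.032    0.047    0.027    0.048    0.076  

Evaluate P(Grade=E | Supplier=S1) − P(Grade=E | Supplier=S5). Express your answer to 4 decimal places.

-0.2759

P(Supplier=S1) = 0.050 + 0.063 + 0.009 + 0.034 + 0.009 = 0.165; P(Grade=E | Supplier=S1) = 0.009/0.165 = 0.05455.
P(Supplier=S5) = 0.032 + 0.047 + 0.027 + 0.048 + 0.076 = 0.230; P(Grade=E | Supplier=S5) = 0.076/0.230 = 0.33043.
Difference = -0.2759.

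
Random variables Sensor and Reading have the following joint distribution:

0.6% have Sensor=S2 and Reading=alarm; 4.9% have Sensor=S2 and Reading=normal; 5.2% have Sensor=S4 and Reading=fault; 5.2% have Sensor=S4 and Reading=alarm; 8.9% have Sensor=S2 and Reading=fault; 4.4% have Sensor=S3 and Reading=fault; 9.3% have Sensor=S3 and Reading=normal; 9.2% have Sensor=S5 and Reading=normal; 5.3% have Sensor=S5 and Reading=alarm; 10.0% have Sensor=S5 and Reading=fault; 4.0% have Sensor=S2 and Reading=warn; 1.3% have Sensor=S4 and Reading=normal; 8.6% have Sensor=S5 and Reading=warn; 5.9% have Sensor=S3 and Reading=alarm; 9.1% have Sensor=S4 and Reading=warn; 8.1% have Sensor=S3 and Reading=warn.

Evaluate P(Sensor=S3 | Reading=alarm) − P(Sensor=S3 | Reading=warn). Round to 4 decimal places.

0.0752

P(Reading=alarm) = 0.006 + 0.059 + 0.052 + 0.053 = 0.170; P(Sensor=S3 | Reading=alarm) = 0.059/0.170 = 0.34706.
P(Reading=warn) = 0.040 + 0.081 + 0.091 + 0.086 = 0.298; P(Sensor=S3 | Reading=warn) = 0.081/0.298 = 0.27181.
Difference = 0.0752.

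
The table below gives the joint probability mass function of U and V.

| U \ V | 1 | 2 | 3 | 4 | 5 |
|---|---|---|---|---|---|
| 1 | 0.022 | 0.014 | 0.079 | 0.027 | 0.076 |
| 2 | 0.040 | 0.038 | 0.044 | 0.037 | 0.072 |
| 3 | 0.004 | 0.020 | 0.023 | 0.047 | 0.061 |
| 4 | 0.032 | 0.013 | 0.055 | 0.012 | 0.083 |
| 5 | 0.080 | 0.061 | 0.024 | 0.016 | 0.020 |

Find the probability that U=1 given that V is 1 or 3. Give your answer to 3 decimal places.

P(V=1) = 0.022 + 0.040 + 0.004 + 0.032 + 0.080 = 0.178.
P(V=3) = 0.079 + 0.044 + 0.023 + 0.055 + 0.024 = 0.225.
P(V ∈ {1, 3}) = 0.178 + 0.225 = 0.403; P(U=1, V ∈ {1, 3}) = 0.022 + 0.079 = 0.101.
P(U=1 | V ∈ {1, 3}) = 0.101/0.403 = 0.251.

0.251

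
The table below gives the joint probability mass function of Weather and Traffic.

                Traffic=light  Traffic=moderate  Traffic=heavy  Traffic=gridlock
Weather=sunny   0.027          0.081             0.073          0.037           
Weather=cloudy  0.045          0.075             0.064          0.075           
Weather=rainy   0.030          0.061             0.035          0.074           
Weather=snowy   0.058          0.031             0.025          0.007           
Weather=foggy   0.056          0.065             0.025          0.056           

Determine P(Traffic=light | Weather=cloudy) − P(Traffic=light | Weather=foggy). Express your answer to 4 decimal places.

P(Weather=cloudy) = 0.045 + 0.075 + 0.064 + 0.075 = 0.259; P(Traffic=light | Weather=cloudy) = 0.045/0.259 = 0.17375.
P(Weather=foggy) = 0.056 + 0.065 + 0.025 + 0.056 = 0.202; P(Traffic=light | Weather=foggy) = 0.056/0.202 = 0.27723.
Difference = -0.1035.

-0.1035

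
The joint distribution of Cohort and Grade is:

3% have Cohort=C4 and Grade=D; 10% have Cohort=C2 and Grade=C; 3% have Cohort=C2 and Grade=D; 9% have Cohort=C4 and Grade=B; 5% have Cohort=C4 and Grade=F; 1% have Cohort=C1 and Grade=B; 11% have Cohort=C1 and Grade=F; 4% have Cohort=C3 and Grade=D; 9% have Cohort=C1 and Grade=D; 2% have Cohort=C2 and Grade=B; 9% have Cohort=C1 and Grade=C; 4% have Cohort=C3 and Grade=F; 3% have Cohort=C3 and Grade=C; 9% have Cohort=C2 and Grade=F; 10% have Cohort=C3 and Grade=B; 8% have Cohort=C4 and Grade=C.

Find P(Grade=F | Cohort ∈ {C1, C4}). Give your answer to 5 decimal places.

0.29091

P(Cohort=C1) = 0.01 + 0.09 + 0.09 + 0.11 = 0.30.
P(Cohort=C4) = 0.09 + 0.08 + 0.03 + 0.05 = 0.25.
P(Cohort ∈ {C1, C4}) = 0.30 + 0.25 = 0.55; P(Grade=F, Cohort ∈ {C1, C4}) = 0.11 + 0.05 = 0.16.
P(Grade=F | Cohort ∈ {C1, C4}) = 0.16/0.55 = 0.29091.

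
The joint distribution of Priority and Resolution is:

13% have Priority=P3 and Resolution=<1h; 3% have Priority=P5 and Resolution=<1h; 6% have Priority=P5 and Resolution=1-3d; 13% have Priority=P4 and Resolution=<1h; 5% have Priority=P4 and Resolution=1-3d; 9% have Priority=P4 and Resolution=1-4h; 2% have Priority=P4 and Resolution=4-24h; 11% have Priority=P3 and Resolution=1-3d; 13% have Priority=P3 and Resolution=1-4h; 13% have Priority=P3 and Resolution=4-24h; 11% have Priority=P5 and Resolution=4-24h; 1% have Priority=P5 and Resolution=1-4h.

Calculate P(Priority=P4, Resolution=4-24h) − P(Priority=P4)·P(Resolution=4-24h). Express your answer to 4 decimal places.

P(Priority=P4) = 0.13 + 0.09 + 0.02 + 0.05 = 0.29.
P(Resolution=4-24h) = 0.13 + 0.02 + 0.11 = 0.26.
P(Priority=P4, Resolution=4-24h) − P(Priority=P4)P(Resolution=4-24h) = 0.02 − 0.29×0.26 = -0.0554.

-0.0554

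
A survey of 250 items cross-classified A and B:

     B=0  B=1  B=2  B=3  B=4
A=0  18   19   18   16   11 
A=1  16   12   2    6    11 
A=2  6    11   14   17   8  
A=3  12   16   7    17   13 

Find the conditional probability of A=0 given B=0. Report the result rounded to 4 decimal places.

0.3462

Total with B=0: 18 + 16 + 6 + 12 = 52.
P(A=0 | B=0) = 18/52 = 0.3462.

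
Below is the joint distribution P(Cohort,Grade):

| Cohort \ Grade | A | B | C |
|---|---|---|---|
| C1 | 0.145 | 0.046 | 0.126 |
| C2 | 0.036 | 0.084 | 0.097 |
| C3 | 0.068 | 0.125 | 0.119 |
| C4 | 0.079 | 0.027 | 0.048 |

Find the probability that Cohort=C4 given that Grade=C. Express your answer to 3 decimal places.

0.123

P(Grade=C) = 0.126 + 0.097 + 0.119 + 0.048 = 0.390.
P(Cohort=C4 | Grade=C) = 0.048/0.390 = 0.123.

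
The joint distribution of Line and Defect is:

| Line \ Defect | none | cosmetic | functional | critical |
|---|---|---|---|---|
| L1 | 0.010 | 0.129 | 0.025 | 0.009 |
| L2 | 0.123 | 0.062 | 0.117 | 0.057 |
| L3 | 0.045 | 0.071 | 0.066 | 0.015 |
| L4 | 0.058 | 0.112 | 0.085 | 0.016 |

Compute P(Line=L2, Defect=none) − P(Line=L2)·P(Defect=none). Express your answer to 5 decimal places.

0.03828

P(Line=L2) = 0.123 + 0.062 + 0.117 + 0.057 = 0.359.
P(Defect=none) = 0.010 + 0.123 + 0.045 + 0.058 = 0.236.
P(Line=L2, Defect=none) − P(Line=L2)P(Defect=none) = 0.123 − 0.359×0.236 = 0.03828.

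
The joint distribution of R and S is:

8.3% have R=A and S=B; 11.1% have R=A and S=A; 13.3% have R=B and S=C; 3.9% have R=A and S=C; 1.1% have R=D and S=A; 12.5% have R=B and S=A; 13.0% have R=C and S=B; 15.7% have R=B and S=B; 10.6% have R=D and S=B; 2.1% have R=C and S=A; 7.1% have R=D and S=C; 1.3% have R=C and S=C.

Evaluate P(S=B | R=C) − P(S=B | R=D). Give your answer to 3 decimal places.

0.229

P(R=C) = 0.021 + 0.130 + 0.013 = 0.164; P(S=B | R=C) = 0.130/0.164 = 0.7927.
P(R=D) = 0.011 + 0.106 + 0.071 = 0.188; P(S=B | R=D) = 0.106/0.188 = 0.5638.
Difference = 0.229.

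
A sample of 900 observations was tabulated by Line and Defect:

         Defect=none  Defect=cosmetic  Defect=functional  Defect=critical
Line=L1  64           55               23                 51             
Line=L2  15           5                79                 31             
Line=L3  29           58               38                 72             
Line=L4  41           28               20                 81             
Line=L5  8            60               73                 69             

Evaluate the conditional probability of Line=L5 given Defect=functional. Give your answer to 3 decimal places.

Total with Defect=functional: 23 + 79 + 38 + 20 + 73 = 233.
P(Line=L5 | Defect=functional) = 73/233 = 0.313.

0.313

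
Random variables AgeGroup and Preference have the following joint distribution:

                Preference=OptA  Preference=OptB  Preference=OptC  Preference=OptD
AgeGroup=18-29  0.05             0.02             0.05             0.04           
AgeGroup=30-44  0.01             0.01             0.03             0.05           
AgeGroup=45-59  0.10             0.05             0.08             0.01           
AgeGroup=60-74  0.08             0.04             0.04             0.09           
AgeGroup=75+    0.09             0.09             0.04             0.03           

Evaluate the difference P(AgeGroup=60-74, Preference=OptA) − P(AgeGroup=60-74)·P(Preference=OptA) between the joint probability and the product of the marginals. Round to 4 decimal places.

-0.0025

P(AgeGroup=60-74) = 0.08 + 0.04 + 0.04 + 0.09 = 0.25.
P(Preference=OptA) = 0.05 + 0.01 + 0.10 + 0.08 + 0.09 = 0.33.
P(AgeGroup=60-74, Preference=OptA) − P(AgeGroup=60-74)P(Preference=OptA) = 0.08 − 0.25×0.33 = -0.0025.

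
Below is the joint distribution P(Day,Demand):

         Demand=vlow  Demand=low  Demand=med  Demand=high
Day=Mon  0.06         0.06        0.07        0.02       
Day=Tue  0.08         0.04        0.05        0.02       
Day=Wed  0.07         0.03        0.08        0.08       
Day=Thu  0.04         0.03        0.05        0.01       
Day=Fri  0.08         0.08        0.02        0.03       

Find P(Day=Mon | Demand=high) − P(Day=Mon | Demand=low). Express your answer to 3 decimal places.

-0.125

P(Demand=high) = 0.02 + 0.02 + 0.08 + 0.01 + 0.03 = 0.16; P(Day=Mon | Demand=high) = 0.02/0.16 = 0.1250.
P(Demand=low) = 0.06 + 0.04 + 0.03 + 0.03 + 0.08 = 0.24; P(Day=Mon | Demand=low) = 0.06/0.24 = 0.2500.
Difference = -0.125.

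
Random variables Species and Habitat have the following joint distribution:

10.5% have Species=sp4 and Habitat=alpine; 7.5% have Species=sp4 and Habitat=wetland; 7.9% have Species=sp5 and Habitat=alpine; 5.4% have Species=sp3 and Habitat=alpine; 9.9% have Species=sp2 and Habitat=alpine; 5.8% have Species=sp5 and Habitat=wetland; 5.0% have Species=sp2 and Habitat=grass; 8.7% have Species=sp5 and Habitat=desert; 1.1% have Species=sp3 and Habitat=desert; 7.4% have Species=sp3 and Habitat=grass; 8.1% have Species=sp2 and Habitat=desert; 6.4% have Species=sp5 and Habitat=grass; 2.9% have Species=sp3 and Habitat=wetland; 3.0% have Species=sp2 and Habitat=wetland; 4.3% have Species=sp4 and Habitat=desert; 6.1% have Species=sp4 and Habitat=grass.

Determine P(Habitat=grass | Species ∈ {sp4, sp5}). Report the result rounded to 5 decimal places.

P(Species=sp4) = 0.061 + 0.075 + 0.043 + 0.105 = 0.284.
P(Species=sp5) = 0.064 + 0.058 + 0.087 + 0.079 = 0.288.
P(Species ∈ {sp4, sp5}) = 0.284 + 0.288 = 0.572; P(Habitat=grass, Species ∈ {sp4, sp5}) = 0.061 + 0.064 = 0.125.
P(Habitat=grass | Species ∈ {sp4, sp5}) = 0.125/0.572 = 0.21853.

0.21853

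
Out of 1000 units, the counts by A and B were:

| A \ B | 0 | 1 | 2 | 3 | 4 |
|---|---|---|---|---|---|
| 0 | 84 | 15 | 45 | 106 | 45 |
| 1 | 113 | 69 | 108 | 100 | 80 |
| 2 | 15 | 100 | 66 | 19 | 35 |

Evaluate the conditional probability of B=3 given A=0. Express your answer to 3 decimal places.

Total with A=0: 84 + 15 + 45 + 106 + 45 = 295.
P(B=3 | A=0) = 106/295 = 0.359.

0.359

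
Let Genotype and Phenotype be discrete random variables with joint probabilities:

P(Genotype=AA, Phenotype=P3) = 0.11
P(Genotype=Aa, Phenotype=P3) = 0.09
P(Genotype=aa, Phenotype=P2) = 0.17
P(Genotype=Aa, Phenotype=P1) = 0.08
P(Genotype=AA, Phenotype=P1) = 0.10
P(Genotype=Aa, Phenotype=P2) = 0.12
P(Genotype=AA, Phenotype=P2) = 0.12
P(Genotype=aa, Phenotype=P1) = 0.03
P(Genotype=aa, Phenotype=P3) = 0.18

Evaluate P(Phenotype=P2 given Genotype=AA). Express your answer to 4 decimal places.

0.3636

P(Genotype=AA) = 0.10 + 0.12 + 0.11 = 0.33.
P(Phenotype=P2 | Genotype=AA) = 0.12/0.33 = 0.3636.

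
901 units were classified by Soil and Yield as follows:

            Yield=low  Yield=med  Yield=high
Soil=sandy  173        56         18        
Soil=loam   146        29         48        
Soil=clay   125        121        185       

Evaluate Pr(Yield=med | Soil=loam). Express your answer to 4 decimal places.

Total with Soil=loam: 146 + 29 + 48 = 223.
P(Yield=med | Soil=loam) = 29/223 = 0.1300.

0.1300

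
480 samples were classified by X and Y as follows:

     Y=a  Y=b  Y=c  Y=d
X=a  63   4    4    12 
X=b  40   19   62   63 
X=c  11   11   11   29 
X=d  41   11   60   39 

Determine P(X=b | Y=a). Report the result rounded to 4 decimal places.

Total with Y=a: 63 + 40 + 11 + 41 = 155.
P(X=b | Y=a) = 40/155 = 0.2581.

0.2581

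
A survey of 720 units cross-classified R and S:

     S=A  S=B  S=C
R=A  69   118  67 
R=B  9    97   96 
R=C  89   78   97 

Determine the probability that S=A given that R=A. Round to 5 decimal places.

Total with R=A: 69 + 118 + 67 = 254.
P(S=A | R=A) = 69/254 = 0.27165.

0.27165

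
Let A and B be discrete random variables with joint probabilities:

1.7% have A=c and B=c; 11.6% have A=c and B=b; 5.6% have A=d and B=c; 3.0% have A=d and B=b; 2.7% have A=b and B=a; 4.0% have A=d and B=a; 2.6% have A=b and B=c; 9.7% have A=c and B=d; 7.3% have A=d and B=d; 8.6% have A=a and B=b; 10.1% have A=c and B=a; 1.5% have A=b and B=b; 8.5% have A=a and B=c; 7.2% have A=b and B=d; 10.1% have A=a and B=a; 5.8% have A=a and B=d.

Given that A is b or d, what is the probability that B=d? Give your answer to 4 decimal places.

P(A=b) = 0.027 + 0.015 + 0.026 + 0.072 = 0.140.
P(A=d) = 0.040 + 0.030 + 0.056 + 0.073 = 0.199.
P(A ∈ {b, d}) = 0.140 + 0.199 = 0.339; P(B=d, A ∈ {b, d}) = 0.072 + 0.073 = 0.145.
P(B=d | A ∈ {b, d}) = 0.145/0.339 = 0.4277.

0.4277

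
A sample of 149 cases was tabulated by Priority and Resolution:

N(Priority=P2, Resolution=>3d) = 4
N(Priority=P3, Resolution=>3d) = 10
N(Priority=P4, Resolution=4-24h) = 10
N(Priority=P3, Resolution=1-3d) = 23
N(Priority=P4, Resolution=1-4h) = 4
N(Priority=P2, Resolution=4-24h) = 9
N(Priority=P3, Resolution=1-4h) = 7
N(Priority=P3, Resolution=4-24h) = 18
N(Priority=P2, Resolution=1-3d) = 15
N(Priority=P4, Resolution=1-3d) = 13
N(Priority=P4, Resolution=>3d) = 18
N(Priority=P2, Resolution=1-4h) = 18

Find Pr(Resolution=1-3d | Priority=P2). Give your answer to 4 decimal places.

Total with Priority=P2: 18 + 9 + 15 + 4 = 46.
P(Resolution=1-3d | Priority=P2) = 15/46 = 0.3261.

0.3261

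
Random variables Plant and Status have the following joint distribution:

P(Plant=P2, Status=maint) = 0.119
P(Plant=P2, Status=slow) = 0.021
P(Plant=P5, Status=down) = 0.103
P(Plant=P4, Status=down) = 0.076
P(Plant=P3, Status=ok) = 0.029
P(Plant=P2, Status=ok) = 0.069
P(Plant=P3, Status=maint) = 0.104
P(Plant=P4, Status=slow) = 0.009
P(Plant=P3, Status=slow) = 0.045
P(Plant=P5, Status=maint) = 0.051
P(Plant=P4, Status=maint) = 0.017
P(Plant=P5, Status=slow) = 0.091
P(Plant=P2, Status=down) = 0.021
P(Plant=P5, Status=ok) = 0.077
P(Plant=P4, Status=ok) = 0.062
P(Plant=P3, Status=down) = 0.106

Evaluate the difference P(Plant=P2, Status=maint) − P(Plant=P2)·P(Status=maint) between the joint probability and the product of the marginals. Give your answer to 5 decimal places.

0.05207

P(Plant=P2) = 0.069 + 0.021 + 0.021 + 0.119 = 0.230.
P(Status=maint) = 0.119 + 0.104 + 0.017 + 0.051 = 0.291.
P(Plant=P2, Status=maint) − P(Plant=P2)P(Status=maint) = 0.119 − 0.230×0.291 = 0.05207.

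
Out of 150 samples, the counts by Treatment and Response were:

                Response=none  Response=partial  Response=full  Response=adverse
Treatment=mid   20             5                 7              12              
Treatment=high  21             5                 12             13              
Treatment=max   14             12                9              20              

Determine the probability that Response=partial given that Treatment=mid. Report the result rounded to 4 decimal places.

Total with Treatment=mid: 20 + 5 + 7 + 12 = 44.
P(Response=partial | Treatment=mid) = 5/44 = 0.1136.

0.1136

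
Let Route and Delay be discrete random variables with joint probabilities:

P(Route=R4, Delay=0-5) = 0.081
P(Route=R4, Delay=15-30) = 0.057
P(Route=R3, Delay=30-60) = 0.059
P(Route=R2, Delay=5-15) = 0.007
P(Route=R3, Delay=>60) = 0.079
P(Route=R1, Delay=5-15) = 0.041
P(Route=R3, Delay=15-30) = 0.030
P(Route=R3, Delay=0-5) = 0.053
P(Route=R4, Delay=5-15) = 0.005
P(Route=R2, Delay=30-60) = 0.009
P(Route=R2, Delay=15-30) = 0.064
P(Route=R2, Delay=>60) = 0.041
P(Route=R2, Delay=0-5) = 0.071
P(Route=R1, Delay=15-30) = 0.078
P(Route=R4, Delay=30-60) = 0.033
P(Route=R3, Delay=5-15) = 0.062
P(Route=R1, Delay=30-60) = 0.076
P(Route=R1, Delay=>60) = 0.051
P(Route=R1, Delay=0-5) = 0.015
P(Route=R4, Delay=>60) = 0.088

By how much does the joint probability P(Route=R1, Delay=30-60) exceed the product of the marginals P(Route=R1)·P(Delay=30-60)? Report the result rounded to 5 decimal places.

0.02980

P(Route=R1) = 0.015 + 0.041 + 0.078 + 0.076 + 0.051 = 0.261.
P(Delay=30-60) = 0.076 + 0.009 + 0.059 + 0.033 = 0.177.
P(Route=R1, Delay=30-60) − P(Route=R1)P(Delay=30-60) = 0.076 − 0.261×0.177 = 0.02980.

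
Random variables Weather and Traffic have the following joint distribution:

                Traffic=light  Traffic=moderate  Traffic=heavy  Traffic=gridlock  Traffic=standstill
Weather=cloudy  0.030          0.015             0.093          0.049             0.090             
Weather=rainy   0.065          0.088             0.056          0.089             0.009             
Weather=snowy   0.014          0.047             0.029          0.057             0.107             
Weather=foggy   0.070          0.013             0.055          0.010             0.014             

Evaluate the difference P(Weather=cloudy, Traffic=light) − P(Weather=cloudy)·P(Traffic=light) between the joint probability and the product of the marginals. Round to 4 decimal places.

-0.0196

P(Weather=cloudy) = 0.030 + 0.015 + 0.093 + 0.049 + 0.090 = 0.277.
P(Traffic=light) = 0.030 + 0.065 + 0.014 + 0.070 = 0.179.
P(Weather=cloudy, Traffic=light) − P(Weather=cloudy)P(Traffic=light) = 0.030 − 0.277×0.179 = -0.0196.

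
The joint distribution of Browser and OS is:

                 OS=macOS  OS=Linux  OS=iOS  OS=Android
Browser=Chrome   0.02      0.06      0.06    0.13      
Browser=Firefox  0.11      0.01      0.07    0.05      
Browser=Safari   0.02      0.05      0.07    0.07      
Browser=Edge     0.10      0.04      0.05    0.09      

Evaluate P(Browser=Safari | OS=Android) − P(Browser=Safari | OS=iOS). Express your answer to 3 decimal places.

P(OS=Android) = 0.13 + 0.05 + 0.07 + 0.09 = 0.34; P(Browser=Safari | OS=Android) = 0.07/0.34 = 0.2059.
P(OS=iOS) = 0.06 + 0.07 + 0.07 + 0.05 = 0.25; P(Browser=Safari | OS=iOS) = 0.07/0.25 = 0.2800.
Difference = -0.074.

-0.074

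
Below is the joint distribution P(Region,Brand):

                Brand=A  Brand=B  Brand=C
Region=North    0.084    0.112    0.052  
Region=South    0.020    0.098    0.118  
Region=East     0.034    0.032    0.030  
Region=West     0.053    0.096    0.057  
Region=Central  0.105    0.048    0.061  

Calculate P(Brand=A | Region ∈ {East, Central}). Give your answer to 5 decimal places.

0.44839

P(Region=East) = 0.034 + 0.032 + 0.030 = 0.096.
P(Region=Central) = 0.105 + 0.048 + 0.061 = 0.214.
P(Region ∈ {East, Central}) = 0.096 + 0.214 = 0.310; P(Brand=A, Region ∈ {East, Central}) = 0.034 + 0.105 = 0.139.
P(Brand=A | Region ∈ {East, Central}) = 0.139/0.310 = 0.44839.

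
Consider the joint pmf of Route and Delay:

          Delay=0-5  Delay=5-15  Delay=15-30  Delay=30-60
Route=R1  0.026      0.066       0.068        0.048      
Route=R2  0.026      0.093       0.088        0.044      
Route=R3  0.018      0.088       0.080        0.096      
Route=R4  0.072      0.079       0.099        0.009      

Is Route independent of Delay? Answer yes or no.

no

P(Route=R4) = 0.259 and P(Delay=30-60) = 0.197, so their product is 0.05102, but P(Route=R4, Delay=30-60) = 0.009. Since these differ, Route and Delay are not independent.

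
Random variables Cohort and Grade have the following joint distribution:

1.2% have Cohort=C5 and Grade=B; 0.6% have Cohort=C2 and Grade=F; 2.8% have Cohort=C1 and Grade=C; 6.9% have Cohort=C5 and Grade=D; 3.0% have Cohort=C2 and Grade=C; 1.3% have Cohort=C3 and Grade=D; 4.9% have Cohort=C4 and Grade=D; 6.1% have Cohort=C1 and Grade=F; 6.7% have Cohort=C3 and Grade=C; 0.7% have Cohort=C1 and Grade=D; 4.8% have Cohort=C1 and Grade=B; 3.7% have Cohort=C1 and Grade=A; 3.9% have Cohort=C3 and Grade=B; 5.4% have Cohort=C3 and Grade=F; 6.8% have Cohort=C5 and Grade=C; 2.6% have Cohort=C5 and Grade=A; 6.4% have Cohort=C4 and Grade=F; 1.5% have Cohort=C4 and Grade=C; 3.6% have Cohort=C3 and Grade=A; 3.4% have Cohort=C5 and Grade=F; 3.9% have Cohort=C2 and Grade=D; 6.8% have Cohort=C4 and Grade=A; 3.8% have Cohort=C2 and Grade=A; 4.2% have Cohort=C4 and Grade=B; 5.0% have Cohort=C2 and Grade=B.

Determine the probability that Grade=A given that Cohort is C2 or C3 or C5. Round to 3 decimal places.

0.172

P(Cohort=C2) = 0.038 + 0.050 + 0.030 + 0.039 + 0.006 = 0.163.
P(Cohort=C3) = 0.036 + 0.039 + 0.067 + 0.013 + 0.054 = 0.209.
P(Cohort=C5) = 0.026 + 0.012 + 0.068 + 0.069 + 0.034 = 0.209.
P(Cohort ∈ {C2, C3, C5}) = 0.163 + 0.209 + 0.209 = 0.581; P(Grade=A, Cohort ∈ {C2, C3, C5}) = 0.038 + 0.036 + 0.026 = 0.100.
P(Grade=A | Cohort ∈ {C2, C3, C5}) = 0.100/0.581 = 0.172.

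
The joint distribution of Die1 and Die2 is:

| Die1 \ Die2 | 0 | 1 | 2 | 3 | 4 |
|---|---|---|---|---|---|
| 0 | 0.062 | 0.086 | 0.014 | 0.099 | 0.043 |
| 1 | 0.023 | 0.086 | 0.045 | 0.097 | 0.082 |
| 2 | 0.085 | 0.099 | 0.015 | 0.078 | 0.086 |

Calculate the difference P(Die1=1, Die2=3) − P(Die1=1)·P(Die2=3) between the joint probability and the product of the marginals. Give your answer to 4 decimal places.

0.0058

P(Die1=1) = 0.023 + 0.086 + 0.045 + 0.097 + 0.082 = 0.333.
P(Die2=3) = 0.099 + 0.097 + 0.078 = 0.274.
P(Die1=1, Die2=3) − P(Die1=1)P(Die2=3) = 0.097 − 0.333×0.274 = 0.0058.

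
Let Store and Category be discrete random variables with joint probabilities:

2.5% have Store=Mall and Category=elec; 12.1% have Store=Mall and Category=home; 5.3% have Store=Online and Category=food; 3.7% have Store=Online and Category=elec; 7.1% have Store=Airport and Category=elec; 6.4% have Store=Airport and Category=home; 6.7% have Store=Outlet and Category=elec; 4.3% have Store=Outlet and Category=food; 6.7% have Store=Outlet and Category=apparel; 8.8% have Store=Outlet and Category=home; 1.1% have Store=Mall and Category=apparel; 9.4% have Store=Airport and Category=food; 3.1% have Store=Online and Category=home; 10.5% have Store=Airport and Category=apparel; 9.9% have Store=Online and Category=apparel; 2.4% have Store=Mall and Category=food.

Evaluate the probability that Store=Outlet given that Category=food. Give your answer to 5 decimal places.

0.20093

P(Category=food) = 0.024 + 0.094 + 0.043 + 0.053 = 0.214.
P(Store=Outlet | Category=food) = 0.043/0.214 = 0.20093.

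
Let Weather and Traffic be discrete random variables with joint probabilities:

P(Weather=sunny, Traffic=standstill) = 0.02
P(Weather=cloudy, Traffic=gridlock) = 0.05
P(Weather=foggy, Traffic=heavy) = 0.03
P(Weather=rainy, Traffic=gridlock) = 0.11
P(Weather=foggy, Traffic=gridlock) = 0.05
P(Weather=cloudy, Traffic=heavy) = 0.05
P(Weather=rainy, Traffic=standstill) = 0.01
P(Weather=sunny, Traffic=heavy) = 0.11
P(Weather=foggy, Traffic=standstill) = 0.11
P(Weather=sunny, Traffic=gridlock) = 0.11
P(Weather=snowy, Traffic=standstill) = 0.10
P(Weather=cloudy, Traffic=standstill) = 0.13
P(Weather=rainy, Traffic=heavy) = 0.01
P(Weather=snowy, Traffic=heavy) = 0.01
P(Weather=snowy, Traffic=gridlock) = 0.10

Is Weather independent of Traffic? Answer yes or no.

no

P(Weather=sunny) = 0.24 and P(Traffic=standstill) = 0.37, so their product is 0.0888, but P(Weather=sunny, Traffic=standstill) = 0.02. Since these differ, Weather and Traffic are not independent.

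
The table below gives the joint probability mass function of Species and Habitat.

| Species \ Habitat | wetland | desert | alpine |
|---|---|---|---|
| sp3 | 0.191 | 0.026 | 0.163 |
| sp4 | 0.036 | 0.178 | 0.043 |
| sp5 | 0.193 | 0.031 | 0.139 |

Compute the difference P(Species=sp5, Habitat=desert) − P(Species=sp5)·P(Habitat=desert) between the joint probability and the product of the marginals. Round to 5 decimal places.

-0.05431

P(Species=sp5) = 0.193 + 0.031 + 0.139 = 0.363.
P(Habitat=desert) = 0.026 + 0.178 + 0.031 = 0.235.
P(Species=sp5, Habitat=desert) − P(Species=sp5)P(Habitat=desert) = 0.031 − 0.363×0.235 = -0.05431.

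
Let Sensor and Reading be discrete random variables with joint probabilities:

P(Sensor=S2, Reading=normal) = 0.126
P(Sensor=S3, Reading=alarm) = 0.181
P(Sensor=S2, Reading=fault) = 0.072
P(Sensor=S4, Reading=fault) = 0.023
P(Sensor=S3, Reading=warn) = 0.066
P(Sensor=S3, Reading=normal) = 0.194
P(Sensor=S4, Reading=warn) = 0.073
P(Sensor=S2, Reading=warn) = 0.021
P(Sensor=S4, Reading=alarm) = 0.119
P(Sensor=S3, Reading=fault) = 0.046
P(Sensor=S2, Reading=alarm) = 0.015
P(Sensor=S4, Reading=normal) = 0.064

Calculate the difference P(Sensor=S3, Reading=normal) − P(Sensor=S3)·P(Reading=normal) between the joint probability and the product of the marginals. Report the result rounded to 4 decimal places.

0.0070

P(Sensor=S3) = 0.194 + 0.066 + 0.181 + 0.046 = 0.487.
P(Reading=normal) = 0.126 + 0.194 + 0.064 = 0.384.
P(Sensor=S3, Reading=normal) − P(Sensor=S3)P(Reading=normal) = 0.194 − 0.487×0.384 = 0.0070.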